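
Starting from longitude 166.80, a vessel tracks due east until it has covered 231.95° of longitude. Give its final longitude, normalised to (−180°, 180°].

+38.75°

Start at +166.80°; shift +231.95° → +398.75°.
+398.75° lies outside (−180°, 180°]; subtract 360° → +38.75°.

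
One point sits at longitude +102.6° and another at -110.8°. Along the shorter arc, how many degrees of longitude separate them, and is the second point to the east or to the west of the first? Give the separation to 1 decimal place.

146.6° east

Raw difference: -110.8 − 102.6 = -213.4°.
Normalise into (−180°, 180°]: -213.4° + 360° = 146.6°.
Positive ⇒ the second point lies to the east; separation 146.6°.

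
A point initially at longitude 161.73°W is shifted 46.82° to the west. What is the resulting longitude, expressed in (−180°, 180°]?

151.45°E

Start at -161.73°; shift −46.82° → -208.55°.
-208.55° lies outside (−180°, 180°]; add 360° → +151.45°.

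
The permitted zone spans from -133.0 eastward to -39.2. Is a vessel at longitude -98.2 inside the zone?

Yes

Band width going east from -133.0° to -39.2°: ((-39.2 − -133.0) mod 360) = 93.8°.
Offset of -98.2° east of the west edge: ((-98.2 − -133.0) mod 360) = 34.8°.
34.8° ≤ 93.8° ⇒ inside.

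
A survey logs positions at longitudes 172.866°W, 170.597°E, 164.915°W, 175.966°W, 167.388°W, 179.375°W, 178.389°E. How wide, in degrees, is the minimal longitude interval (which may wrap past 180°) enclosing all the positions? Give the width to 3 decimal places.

Sort the longitudes: -179.375°, -175.966°, -172.866°, -167.388°, -164.915°, +170.597°, +178.389°.
Eastward gaps between consecutive values (wrapping around): 3.409°, 3.100°, 5.478°, 2.473°, 335.512°, 7.792°, 2.236°.
Largest gap = 335.512° ⇒ minimal covering band is its complement: 360° − 335.512° = 24.488°.
Band runs from +170.597° eastward to -164.915°, crossing the antimeridian.

24.488°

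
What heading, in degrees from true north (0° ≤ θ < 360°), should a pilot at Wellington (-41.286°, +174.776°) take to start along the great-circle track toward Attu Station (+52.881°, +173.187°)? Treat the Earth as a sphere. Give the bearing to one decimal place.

359.0°

Δλ = 173.187 − 174.776 = -1.589°.
θ = atan2( sin Δλ · cos φ₂ , cos φ₁ · sin φ₂ − sin φ₁ · cos φ₂ · cos Δλ )
  = atan2(-0.01673, 0.99720) = -0.961° → normalised to [0°, 360°): 359.039°.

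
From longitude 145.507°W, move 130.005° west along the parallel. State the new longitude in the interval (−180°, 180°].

Start at -145.507°; shift −130.005° → -275.512°.
-275.512° lies outside (−180°, 180°]; add 360° → +84.488°.

84.488°E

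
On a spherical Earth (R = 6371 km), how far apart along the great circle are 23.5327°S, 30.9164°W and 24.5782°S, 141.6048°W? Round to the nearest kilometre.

10828 km

Δλ = -141.6048 − -30.9164 = -110.6884°.
Δφ = -24.5782 − -23.5327 = -1.0455°.
a = sin²(Δφ/2) + cos φ₁ · cos φ₂ · sin²(Δλ/2) = 0.564242.
c = 2·atan2(√a, √(1−a)) = 1.69964 rad → d = 6371·c ≈ 10828.39 km.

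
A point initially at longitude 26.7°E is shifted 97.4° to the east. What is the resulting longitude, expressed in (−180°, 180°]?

Start at +26.7°; shift +97.4° → +124.1°.
+124.1° already lies in (−180°, 180°].

124.1°E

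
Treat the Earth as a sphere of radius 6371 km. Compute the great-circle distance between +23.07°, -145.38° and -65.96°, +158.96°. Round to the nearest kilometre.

10944 km

Δλ = 158.96 − -145.38 = 304.34°; wrapped into (−180°, 180°]: -55.66°.
Δφ = -65.96 − 23.07 = -89.03°.
a = sin²(Δφ/2) + cos φ₁ · cos φ₂ · sin²(Δλ/2) = 0.573222.
c = 2·atan2(√a, √(1−a)) = 1.71777 rad → d = 6371·c ≈ 10943.90 km.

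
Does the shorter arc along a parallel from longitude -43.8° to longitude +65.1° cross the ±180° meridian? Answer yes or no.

No

Signed shortest Δλ = ((65.1 − -43.8 + 180) mod 360) − 180 = 108.9°.
Going east by 108.9° from -43.8° reaches +65.1° without touching 180°.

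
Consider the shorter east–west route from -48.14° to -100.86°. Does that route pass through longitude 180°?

Signed shortest Δλ = ((-100.86 − -48.14 + 180) mod 360) − 180 = -52.72°.
Going west by 52.72° from -48.14° reaches -100.86° without touching 180°.

No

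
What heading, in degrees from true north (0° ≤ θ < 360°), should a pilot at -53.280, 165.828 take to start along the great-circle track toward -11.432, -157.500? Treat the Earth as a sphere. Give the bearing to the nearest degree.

Δλ = -157.500 − 165.828 = -323.328°; wrapped into (−180°, 180°]: 36.672°.
θ = atan2( sin Δλ · cos φ₂ , cos φ₁ · sin φ₂ − sin φ₁ · cos φ₂ · cos Δλ )
  = atan2(0.58538, 0.51165) = 48.845° → normalised to [0°, 360°): 48.845°.

49°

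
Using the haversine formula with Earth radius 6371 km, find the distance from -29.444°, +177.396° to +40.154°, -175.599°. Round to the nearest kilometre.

Δλ = -175.599 − 177.396 = -352.995°; wrapped into (−180°, 180°]: 7.005°.
Δφ = 40.154 − -29.444 = 69.598°.
a = sin²(Δφ/2) + cos φ₁ · cos φ₂ · sin²(Δλ/2) = 0.328182.
c = 2·atan2(√a, √(1−a)) = 1.22001 rad → d = 6371·c ≈ 7772.68 km.

7773 km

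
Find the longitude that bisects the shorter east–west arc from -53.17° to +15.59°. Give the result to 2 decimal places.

-18.79°

Signed shortest Δλ from -53.17° to +15.59° is +68.76°.
Midpoint longitude = -53.17° + (+68.76°)/2 = -53.17° + 34.38° = -18.79°.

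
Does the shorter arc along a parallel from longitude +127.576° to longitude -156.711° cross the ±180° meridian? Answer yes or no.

Naïve |-156.711 − 127.576| = 284.287° > 180°, so the shorter arc goes the other way round — across 180°.
Signed shortest Δλ = ((-156.711 − 127.576 + 180) mod 360) − 180 = 75.713°.
Going east by 75.713° from +127.576° passes through 180° before reaching -156.711°.

Yes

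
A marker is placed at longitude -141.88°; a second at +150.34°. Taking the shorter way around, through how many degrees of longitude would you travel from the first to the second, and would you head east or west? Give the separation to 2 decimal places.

Raw difference: 150.34 − -141.88 = 292.22°.
Normalise into (−180°, 180°]: 292.22° − 360° = -67.78°.
Negative ⇒ the second point lies to the west; separation 67.78°.

67.78° west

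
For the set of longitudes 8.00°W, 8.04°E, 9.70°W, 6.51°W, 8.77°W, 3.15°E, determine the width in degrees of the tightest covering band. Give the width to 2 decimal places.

17.74°

Sort the longitudes: -9.70°, -8.77°, -8.00°, -6.51°, +3.15°, +8.04°.
Eastward gaps between consecutive values (wrapping around): 0.93°, 0.77°, 1.49°, 9.66°, 4.89°, 342.26°.
Largest gap = 342.26° ⇒ minimal covering band is its complement: 360° − 342.26° = 17.74°.
Band runs from -9.70° eastward to +8.04°.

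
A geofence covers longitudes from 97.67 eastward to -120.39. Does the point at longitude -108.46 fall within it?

No

Band width going east from +97.67° to -120.39°: ((-120.39 − 97.67) mod 360) = 141.94°.
Offset of -108.46° east of the west edge: ((-108.46 − 97.67) mod 360) = 153.87°.
153.87° > 141.94° ⇒ outside.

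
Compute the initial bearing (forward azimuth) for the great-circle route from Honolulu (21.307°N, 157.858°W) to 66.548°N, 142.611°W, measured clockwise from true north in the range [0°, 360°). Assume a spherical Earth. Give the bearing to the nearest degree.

8°

Δλ = -142.611 − -157.858 = 15.247°.
θ = atan2( sin Δλ · cos φ₂ , cos φ₁ · sin φ₂ − sin φ₁ · cos φ₂ · cos Δλ )
  = atan2(0.10466, 0.71516) = 8.326° → normalised to [0°, 360°): 8.326°.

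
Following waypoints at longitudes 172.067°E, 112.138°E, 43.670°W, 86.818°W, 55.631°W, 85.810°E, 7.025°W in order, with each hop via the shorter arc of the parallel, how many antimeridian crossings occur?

Leg 1: +172.067° → +112.138°, shortest Δλ = -59.929° (west) — does not cross 180°.
Leg 2: +112.138° → -43.670°, shortest Δλ = -155.808° (west) — does not cross 180°.
Leg 3: -43.670° → -86.818°, shortest Δλ = -43.148° (west) — does not cross 180°.
Leg 4: -86.818° → -55.631°, shortest Δλ = 31.187° (east) — does not cross 180°.
Leg 5: -55.631° → +85.810°, shortest Δλ = 141.441° (east) — does not cross 180°.
Leg 6: +85.810° → -7.025°, shortest Δλ = -92.835° (west) — does not cross 180°.
Total crossings: 0.

0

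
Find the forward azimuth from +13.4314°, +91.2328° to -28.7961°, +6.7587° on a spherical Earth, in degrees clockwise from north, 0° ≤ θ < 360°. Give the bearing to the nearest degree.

241°

Δλ = 6.7587 − 91.2328 = -84.4741°.
θ = atan2( sin Δλ · cos φ₂ , cos φ₁ · sin φ₂ − sin φ₁ · cos φ₂ · cos Δλ )
  = atan2(-0.87227, -0.48812) = -119.231° → normalised to [0°, 360°): 240.769°.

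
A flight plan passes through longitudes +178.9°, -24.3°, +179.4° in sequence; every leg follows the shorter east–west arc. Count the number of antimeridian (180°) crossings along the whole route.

2

Leg 1: +178.9° → -24.3°, shortest Δλ = 156.8° (east) — crosses 180°.
Leg 2: -24.3° → +179.4°, shortest Δλ = -156.3° (west) — crosses 180°.
Total crossings: 2.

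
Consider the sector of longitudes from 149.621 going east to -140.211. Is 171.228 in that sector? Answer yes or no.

Yes

Band width going east from +149.621° to -140.211°: ((-140.211 − 149.621) mod 360) = 70.168°.
Offset of +171.228° east of the west edge: ((171.228 − 149.621) mod 360) = 21.607°.
21.607° ≤ 70.168° ⇒ inside.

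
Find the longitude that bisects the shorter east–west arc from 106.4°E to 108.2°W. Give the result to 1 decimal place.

179.1°E

Signed shortest Δλ from +106.4° to -108.2° is +145.4°.
Midpoint longitude = +106.4° + (+145.4°)/2 = +106.4° + 72.7° = +179.1°.
(The naïve average (+106.4 + -108.2)/2 = -0.9° is on the wrong side of the globe.)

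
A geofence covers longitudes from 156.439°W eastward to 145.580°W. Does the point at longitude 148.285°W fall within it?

Yes

Band width going east from -156.439° to -145.580°: ((-145.580 − -156.439) mod 360) = 10.859°.
Offset of -148.285° east of the west edge: ((-148.285 − -156.439) mod 360) = 8.154°.
8.154° ≤ 10.859° ⇒ inside.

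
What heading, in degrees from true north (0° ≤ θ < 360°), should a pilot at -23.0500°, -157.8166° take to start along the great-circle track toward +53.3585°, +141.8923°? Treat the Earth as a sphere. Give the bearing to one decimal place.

328.7°

Δλ = 141.8923 − -157.8166 = 299.7089°; wrapped into (−180°, 180°]: -60.2911°.
θ = atan2( sin Δλ · cos φ₂ , cos φ₁ · sin φ₂ − sin φ₁ · cos φ₂ · cos Δλ )
  = atan2(-0.51836, 0.85413) = -31.253° → normalised to [0°, 360°): 328.747°.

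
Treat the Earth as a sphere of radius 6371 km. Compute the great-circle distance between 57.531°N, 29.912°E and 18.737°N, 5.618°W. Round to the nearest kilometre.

5202 km

Δλ = -5.618 − 29.912 = -35.530°.
Δφ = 18.737 − 57.531 = -38.794°.
a = sin²(Δφ/2) + cos φ₁ · cos φ₂ · sin²(Δλ/2) = 0.157627.
c = 2·atan2(√a, √(1−a)) = 0.81654 rad → d = 6371·c ≈ 5202.18 km.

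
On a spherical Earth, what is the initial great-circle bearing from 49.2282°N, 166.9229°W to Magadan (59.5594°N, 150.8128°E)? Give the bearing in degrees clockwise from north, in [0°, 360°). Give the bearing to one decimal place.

309.3°

Δλ = 150.8128 − -166.9229 = 317.7357°; wrapped into (−180°, 180°]: -42.2643°.
θ = atan2( sin Δλ · cos φ₂ , cos φ₁ · sin φ₂ − sin φ₁ · cos φ₂ · cos Δλ )
  = atan2(-0.34074, 0.27908) = -50.682° → normalised to [0°, 360°): 309.318°.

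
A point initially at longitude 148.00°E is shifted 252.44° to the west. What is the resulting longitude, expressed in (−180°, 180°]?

Start at +148.00°; shift −252.44° → -104.44°.
-104.44° already lies in (−180°, 180°].

104.44°W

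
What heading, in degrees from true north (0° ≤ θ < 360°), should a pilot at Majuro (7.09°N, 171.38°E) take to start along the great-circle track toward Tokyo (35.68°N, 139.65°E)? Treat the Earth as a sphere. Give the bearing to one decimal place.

Δλ = 139.65 − 171.38 = -31.73°.
θ = atan2( sin Δλ · cos φ₂ , cos φ₁ · sin φ₂ − sin φ₁ · cos φ₂ · cos Δλ )
  = atan2(-0.42720, 0.49352) = -40.880° → normalised to [0°, 360°): 319.120°.

319.1°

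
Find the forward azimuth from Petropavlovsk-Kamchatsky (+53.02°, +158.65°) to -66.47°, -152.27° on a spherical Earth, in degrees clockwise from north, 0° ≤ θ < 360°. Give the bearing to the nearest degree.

158°

Δλ = -152.27 − 158.65 = -310.92°; wrapped into (−180°, 180°]: 49.08°.
θ = atan2( sin Δλ · cos φ₂ , cos φ₁ · sin φ₂ − sin φ₁ · cos φ₂ · cos Δλ )
  = atan2(0.30167, -0.76041) = 158.361° → normalised to [0°, 360°): 158.361°.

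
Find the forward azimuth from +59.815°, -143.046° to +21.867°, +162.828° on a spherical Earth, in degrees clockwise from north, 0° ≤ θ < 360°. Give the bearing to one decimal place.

Δλ = 162.828 − -143.046 = 305.874°; wrapped into (−180°, 180°]: -54.126°.
θ = atan2( sin Δλ · cos φ₂ , cos φ₁ · sin φ₂ − sin φ₁ · cos φ₂ · cos Δλ )
  = atan2(-0.75201, -0.28283) = -110.612° → normalised to [0°, 360°): 249.388°.

249.4°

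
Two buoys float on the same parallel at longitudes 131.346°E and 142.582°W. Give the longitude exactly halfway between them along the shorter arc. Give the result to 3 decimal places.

174.382°E

Signed shortest Δλ from +131.346° to -142.582° is +86.072°.
Midpoint longitude = +131.346° + (+86.072°)/2 = +131.346° + 43.036° = +174.382°.
(The naïve average (+131.346 + -142.582)/2 = -5.618° is on the wrong side of the globe.)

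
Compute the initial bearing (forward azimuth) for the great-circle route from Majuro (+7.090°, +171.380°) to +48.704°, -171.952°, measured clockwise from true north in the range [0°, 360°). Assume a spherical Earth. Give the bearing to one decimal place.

15.8°

Δλ = -171.952 − 171.380 = -343.332°; wrapped into (−180°, 180°]: 16.668°.
θ = atan2( sin Δλ · cos φ₂ , cos φ₁ · sin φ₂ − sin φ₁ · cos φ₂ · cos Δλ )
  = atan2(0.18929, 0.66753) = 15.832° → normalised to [0°, 360°): 15.832°.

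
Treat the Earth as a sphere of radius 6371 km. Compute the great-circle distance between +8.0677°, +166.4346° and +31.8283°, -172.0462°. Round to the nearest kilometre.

Δλ = -172.0462 − 166.4346 = -338.4808°; wrapped into (−180°, 180°]: 21.5192°.
Δφ = 31.8283 − 8.0677 = 23.7606°.
a = sin²(Δφ/2) + cos φ₁ · cos φ₂ · sin²(Δλ/2) = 0.071700.
c = 2·atan2(√a, √(1−a)) = 0.54215 rad → d = 6371·c ≈ 3454.06 km.

3454 km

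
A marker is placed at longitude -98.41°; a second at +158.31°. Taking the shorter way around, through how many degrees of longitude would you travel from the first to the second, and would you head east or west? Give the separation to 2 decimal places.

103.28° west

Raw difference: 158.31 − -98.41 = 256.72°.
Normalise into (−180°, 180°]: 256.72° − 360° = -103.28°.
Negative ⇒ the second point lies to the west; separation 103.28°.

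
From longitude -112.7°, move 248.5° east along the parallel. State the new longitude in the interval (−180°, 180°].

Start at -112.7°; shift +248.5° → +135.8°.
+135.8° already lies in (−180°, 180°].

+135.8°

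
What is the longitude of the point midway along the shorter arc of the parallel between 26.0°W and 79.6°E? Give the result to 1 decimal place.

Signed shortest Δλ from -26.0° to +79.6° is +105.6°.
Midpoint longitude = -26.0° + (+105.6°)/2 = -26.0° + 52.8° = +26.8°.

26.8°E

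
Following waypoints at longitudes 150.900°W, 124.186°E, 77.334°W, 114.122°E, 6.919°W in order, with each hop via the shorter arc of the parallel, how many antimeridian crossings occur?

3

Leg 1: -150.900° → +124.186°, shortest Δλ = -84.914° (west) — crosses 180°.
Leg 2: +124.186° → -77.334°, shortest Δλ = 158.48° (east) — crosses 180°.
Leg 3: -77.334° → +114.122°, shortest Δλ = -168.544° (west) — crosses 180°.
Leg 4: +114.122° → -6.919°, shortest Δλ = -121.041° (west) — does not cross 180°.
Total crossings: 3.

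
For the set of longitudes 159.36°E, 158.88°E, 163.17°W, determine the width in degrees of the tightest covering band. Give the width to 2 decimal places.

37.95°

Sort the longitudes: -163.17°, +158.88°, +159.36°.
Eastward gaps between consecutive values (wrapping around): 322.05°, 0.48°, 37.47°.
Largest gap = 322.05° ⇒ minimal covering band is its complement: 360° − 322.05° = 37.95°.
Band runs from +158.88° eastward to -163.17°, crossing the antimeridian.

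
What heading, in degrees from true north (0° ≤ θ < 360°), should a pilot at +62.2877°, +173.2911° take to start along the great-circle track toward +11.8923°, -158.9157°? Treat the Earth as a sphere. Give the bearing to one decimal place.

Δλ = -158.9157 − 173.2911 = -332.2068°; wrapped into (−180°, 180°]: 27.7932°.
θ = atan2( sin Δλ · cos φ₂ , cos φ₁ · sin φ₂ − sin φ₁ · cos φ₂ · cos Δλ )
  = atan2(0.45627, -0.67052) = 145.766° → normalised to [0°, 360°): 145.766°.

145.8°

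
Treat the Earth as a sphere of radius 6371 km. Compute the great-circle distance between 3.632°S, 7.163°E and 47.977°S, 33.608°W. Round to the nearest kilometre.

6274 km

Δλ = -33.608 − 7.163 = -40.771°.
Δφ = -47.977 − -3.632 = -44.345°.
a = sin²(Δφ/2) + cos φ₁ · cos φ₂ · sin²(Δλ/2) = 0.223491.
c = 2·atan2(√a, √(1−a)) = 0.98482 rad → d = 6371·c ≈ 6274.26 km.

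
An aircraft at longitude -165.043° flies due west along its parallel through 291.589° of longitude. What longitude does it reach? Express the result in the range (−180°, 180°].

-96.632°

Start at -165.043°; shift −291.589° → -456.632°.
-456.632° lies outside (−180°, 180°]; add 360° → -96.632°.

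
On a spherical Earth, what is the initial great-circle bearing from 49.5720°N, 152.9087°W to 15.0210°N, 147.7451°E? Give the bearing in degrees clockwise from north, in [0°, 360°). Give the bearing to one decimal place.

Δλ = 147.7451 − -152.9087 = 300.6538°; wrapped into (−180°, 180°]: -59.3462°.
θ = atan2( sin Δλ · cos φ₂ , cos φ₁ · sin φ₂ − sin φ₁ · cos φ₂ · cos Δλ )
  = atan2(-0.83087, -0.20678) = -103.975° → normalised to [0°, 360°): 256.025°.

256.0°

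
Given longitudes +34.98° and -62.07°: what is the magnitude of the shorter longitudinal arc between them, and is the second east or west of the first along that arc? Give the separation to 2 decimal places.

97.05° west

Raw difference: -62.07 − 34.98 = -97.05°.
Normalise into (−180°, 180°]: -97.05° stays -97.05°.
Negative ⇒ the second point lies to the west; separation 97.05°.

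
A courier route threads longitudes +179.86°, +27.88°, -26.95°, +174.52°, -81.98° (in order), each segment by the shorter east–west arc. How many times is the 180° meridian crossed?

2

Leg 1: +179.86° → +27.88°, shortest Δλ = -151.98° (west) — does not cross 180°.
Leg 2: +27.88° → -26.95°, shortest Δλ = -54.83° (west) — does not cross 180°.
Leg 3: -26.95° → +174.52°, shortest Δλ = -158.53° (west) — crosses 180°.
Leg 4: +174.52° → -81.98°, shortest Δλ = 103.5° (east) — crosses 180°.
Total crossings: 2.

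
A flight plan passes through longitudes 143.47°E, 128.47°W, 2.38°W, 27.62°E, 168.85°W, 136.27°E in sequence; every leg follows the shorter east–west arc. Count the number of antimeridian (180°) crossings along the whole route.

3

Leg 1: +143.47° → -128.47°, shortest Δλ = 88.06° (east) — crosses 180°.
Leg 2: -128.47° → -2.38°, shortest Δλ = 126.09° (east) — does not cross 180°.
Leg 3: -2.38° → +27.62°, shortest Δλ = 30.0° (east) — does not cross 180°.
Leg 4: +27.62° → -168.85°, shortest Δλ = 163.53° (east) — crosses 180°.
Leg 5: -168.85° → +136.27°, shortest Δλ = -54.88° (west) — crosses 180°.
Total crossings: 3.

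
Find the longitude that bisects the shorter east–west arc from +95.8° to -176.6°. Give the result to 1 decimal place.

Signed shortest Δλ from +95.8° to -176.6° is +87.6°.
Midpoint longitude = +95.8° + (+87.6°)/2 = +95.8° + 43.8° = +139.6°.
(The naïve average (+95.8 + -176.6)/2 = -40.4° is on the wrong side of the globe.)

+139.6°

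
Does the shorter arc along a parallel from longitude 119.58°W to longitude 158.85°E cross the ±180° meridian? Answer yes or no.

Yes

Naïve |158.85 − -119.58| = 278.43° > 180°, so the shorter arc goes the other way round — across 180°.
Signed shortest Δλ = ((158.85 − -119.58 + 180) mod 360) − 180 = -81.57°.
Going west by 81.57° from -119.58° passes through 180° before reaching +158.85°.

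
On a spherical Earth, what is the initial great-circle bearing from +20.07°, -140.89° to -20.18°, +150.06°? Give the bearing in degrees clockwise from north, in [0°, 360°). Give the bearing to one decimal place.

Δλ = 150.06 − -140.89 = 290.95°; wrapped into (−180°, 180°]: -69.05°.
θ = atan2( sin Δλ · cos φ₂ , cos φ₁ · sin φ₂ − sin φ₁ · cos φ₂ · cos Δλ )
  = atan2(-0.87656, -0.43919) = -116.613° → normalised to [0°, 360°): 243.387°.

243.4°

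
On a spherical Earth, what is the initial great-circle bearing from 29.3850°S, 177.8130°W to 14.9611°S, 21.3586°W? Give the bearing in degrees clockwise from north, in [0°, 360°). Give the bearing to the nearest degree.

Δλ = -21.3586 − -177.8130 = 156.4544°.
θ = atan2( sin Δλ · cos φ₂ , cos φ₁ · sin φ₂ − sin φ₁ · cos φ₂ · cos Δλ )
  = atan2(0.38594, -0.65952) = 149.665° → normalised to [0°, 360°): 149.665°.

150°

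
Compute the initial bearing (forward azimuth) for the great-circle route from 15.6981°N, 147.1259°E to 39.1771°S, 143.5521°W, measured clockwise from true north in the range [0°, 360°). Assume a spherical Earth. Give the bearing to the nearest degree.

Δλ = -143.5521 − 147.1259 = -290.6780°; wrapped into (−180°, 180°]: 69.3220°.
θ = atan2( sin Δλ · cos φ₂ , cos φ₁ · sin φ₂ − sin φ₁ · cos φ₂ · cos Δλ )
  = atan2(0.72526, -0.68222) = 133.249° → normalised to [0°, 360°): 133.249°.

133°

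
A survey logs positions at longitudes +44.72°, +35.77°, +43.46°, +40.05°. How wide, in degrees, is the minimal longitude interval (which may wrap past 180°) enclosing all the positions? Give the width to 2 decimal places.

8.95°

Sort the longitudes: +35.77°, +40.05°, +43.46°, +44.72°.
Eastward gaps between consecutive values (wrapping around): 4.28°, 3.41°, 1.26°, 351.05°.
Largest gap = 351.05° ⇒ minimal covering band is its complement: 360° − 351.05° = 8.95°.
Band runs from +35.77° eastward to +44.72°.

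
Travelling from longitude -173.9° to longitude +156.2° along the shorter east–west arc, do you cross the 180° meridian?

Naïve |156.2 − -173.9| = 330.1° > 180°, so the shorter arc goes the other way round — across 180°.
Signed shortest Δλ = ((156.2 − -173.9 + 180) mod 360) − 180 = -29.9°.
Going west by 29.9° from -173.9° passes through 180° before reaching +156.2°.

Yes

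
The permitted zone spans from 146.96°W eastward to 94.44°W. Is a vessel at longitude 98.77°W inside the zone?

Band width going east from -146.96° to -94.44°: ((-94.44 − -146.96) mod 360) = 52.52°.
Offset of -98.77° east of the west edge: ((-98.77 − -146.96) mod 360) = 48.19°.
48.19° ≤ 52.52° ⇒ inside.

Yes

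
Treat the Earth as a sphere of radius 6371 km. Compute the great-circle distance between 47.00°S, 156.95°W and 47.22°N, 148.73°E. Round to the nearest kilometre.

11727 km

Δλ = 148.73 − -156.95 = 305.68°; wrapped into (−180°, 180°]: -54.32°.
Δφ = 47.22 − -47.00 = 94.22°.
a = sin²(Δφ/2) + cos φ₁ · cos φ₂ · sin²(Δλ/2) = 0.633311.
c = 2·atan2(√a, √(1−a)) = 1.84068 rad → d = 6371·c ≈ 11726.99 km.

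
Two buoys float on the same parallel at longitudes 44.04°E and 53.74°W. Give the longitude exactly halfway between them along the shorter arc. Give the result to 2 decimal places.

4.85°W

Signed shortest Δλ from +44.04° to -53.74° is -97.78°.
Midpoint longitude = +44.04° + (-97.78°)/2 = +44.04° − 48.89° = -4.85°.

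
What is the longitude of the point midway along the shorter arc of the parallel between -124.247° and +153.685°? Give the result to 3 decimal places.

-165.281°

Signed shortest Δλ from -124.247° to +153.685° is -82.068°.
Midpoint longitude = -124.247° + (-82.068°)/2 = -124.247° − 41.034° = -165.281°.
(The naïve average (-124.247 + +153.685)/2 = 14.719° is on the wrong side of the globe.)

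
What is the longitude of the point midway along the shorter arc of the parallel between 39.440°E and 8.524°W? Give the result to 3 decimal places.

15.458°E

Signed shortest Δλ from +39.440° to -8.524° is -47.964°.
Midpoint longitude = +39.440° + (-47.964°)/2 = +39.440° − 23.982° = +15.458°.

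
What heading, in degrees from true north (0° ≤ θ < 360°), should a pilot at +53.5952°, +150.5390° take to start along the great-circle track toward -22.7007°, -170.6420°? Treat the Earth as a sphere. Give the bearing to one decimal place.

Δλ = -170.6420 − 150.5390 = -321.1810°; wrapped into (−180°, 180°]: 38.8190°.
θ = atan2( sin Δλ · cos φ₂ , cos φ₁ · sin φ₂ − sin φ₁ · cos φ₂ · cos Δλ )
  = atan2(0.57830, -0.80754) = 144.392° → normalised to [0°, 360°): 144.392°.

144.4°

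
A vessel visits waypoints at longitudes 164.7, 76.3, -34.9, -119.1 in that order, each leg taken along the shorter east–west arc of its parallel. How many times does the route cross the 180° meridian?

Leg 1: +164.7° → +76.3°, shortest Δλ = -88.4° (west) — does not cross 180°.
Leg 2: +76.3° → -34.9°, shortest Δλ = -111.2° (west) — does not cross 180°.
Leg 3: -34.9° → -119.1°, shortest Δλ = -84.2° (west) — does not cross 180°.
Total crossings: 0.

0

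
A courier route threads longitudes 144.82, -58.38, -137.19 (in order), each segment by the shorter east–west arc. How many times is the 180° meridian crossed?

Leg 1: +144.82° → -58.38°, shortest Δλ = 156.8° (east) — crosses 180°.
Leg 2: -58.38° → -137.19°, shortest Δλ = -78.81° (west) — does not cross 180°.
Total crossings: 1.

1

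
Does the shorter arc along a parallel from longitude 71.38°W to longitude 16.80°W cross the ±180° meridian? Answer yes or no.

Signed shortest Δλ = ((-16.80 − -71.38 + 180) mod 360) − 180 = 54.58°.
Going east by 54.58° from -71.38° reaches -16.80° without touching 180°.

No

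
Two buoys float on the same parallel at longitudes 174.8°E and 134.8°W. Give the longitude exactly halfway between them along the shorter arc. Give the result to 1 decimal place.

160.0°W

Signed shortest Δλ from +174.8° to -134.8° is +50.4°.
Midpoint longitude = +174.8° + (+50.4°)/2 = +174.8° + 25.2° = +200.0°.
Normalise into (−180°, 180°]: -160.0°.
(The naïve average (+174.8 + -134.8)/2 = 20.0° is on the wrong side of the globe.)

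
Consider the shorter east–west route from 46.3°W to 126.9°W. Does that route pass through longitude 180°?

No

Signed shortest Δλ = ((-126.9 − -46.3 + 180) mod 360) − 180 = -80.6°.
Going west by 80.6° from -46.3° reaches -126.9° without touching 180°.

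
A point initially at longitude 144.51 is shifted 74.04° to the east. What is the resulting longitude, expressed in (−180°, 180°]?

-141.45°

Start at +144.51°; shift +74.04° → +218.55°.
+218.55° lies outside (−180°, 180°]; subtract 360° → -141.45°.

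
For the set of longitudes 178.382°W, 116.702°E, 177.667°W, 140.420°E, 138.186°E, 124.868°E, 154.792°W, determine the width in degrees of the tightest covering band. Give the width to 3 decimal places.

Sort the longitudes: -178.382°, -177.667°, -154.792°, +116.702°, +124.868°, +138.186°, +140.420°.
Eastward gaps between consecutive values (wrapping around): 0.715°, 22.875°, 271.494°, 8.166°, 13.318°, 2.234°, 41.198°.
Largest gap = 271.494° ⇒ minimal covering band is its complement: 360° − 271.494° = 88.506°.
Band runs from +116.702° eastward to -154.792°, crossing the antimeridian.

88.506°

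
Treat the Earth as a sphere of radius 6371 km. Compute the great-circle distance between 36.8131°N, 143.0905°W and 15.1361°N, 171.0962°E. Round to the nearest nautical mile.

Δλ = 171.0962 − -143.0905 = 314.1867°; wrapped into (−180°, 180°]: -45.8133°.
Δφ = 15.1361 − 36.8131 = -21.6770°.
a = sin²(Δφ/2) + cos φ₁ · cos φ₂ · sin²(Δλ/2) = 0.152442.
c = 2·atan2(√a, √(1−a)) = 0.80222 rad → d = 6371·c ≈ 5110.92 km ≈ 2759.68 nmi.

2760 nmi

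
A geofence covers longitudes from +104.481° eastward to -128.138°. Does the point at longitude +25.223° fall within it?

No

Band width going east from +104.481° to -128.138°: ((-128.138 − 104.481) mod 360) = 127.381°.
Offset of +25.223° east of the west edge: ((25.223 − 104.481) mod 360) = 280.742°.
280.742° > 127.381° ⇒ outside.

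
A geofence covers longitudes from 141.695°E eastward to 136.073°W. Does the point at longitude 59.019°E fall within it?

No

Band width going east from +141.695° to -136.073°: ((-136.073 − 141.695) mod 360) = 82.232°.
Offset of +59.019° east of the west edge: ((59.019 − 141.695) mod 360) = 277.324°.
277.324° > 82.232° ⇒ outside.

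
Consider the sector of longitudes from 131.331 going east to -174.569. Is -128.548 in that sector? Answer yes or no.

Band width going east from +131.331° to -174.569°: ((-174.569 − 131.331) mod 360) = 54.100°.
Offset of -128.548° east of the west edge: ((-128.548 − 131.331) mod 360) = 100.121°.
100.121° > 54.100° ⇒ outside.

No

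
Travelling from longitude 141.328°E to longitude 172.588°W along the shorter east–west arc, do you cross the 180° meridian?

Yes

Naïve |-172.588 − 141.328| = 313.916° > 180°, so the shorter arc goes the other way round — across 180°.
Signed shortest Δλ = ((-172.588 − 141.328 + 180) mod 360) − 180 = 46.084°.
Going east by 46.084° from +141.328° passes through 180° before reaching -172.588°.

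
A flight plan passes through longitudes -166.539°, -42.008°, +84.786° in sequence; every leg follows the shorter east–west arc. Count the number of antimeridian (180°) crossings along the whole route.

Leg 1: -166.539° → -42.008°, shortest Δλ = 124.531° (east) — does not cross 180°.
Leg 2: -42.008° → +84.786°, shortest Δλ = 126.794° (east) — does not cross 180°.
Total crossings: 0.

0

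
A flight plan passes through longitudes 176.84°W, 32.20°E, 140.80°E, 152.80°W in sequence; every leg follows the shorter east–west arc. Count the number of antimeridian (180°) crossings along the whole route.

2

Leg 1: -176.84° → +32.20°, shortest Δλ = -150.96° (west) — crosses 180°.
Leg 2: +32.20° → +140.80°, shortest Δλ = 108.6° (east) — does not cross 180°.
Leg 3: +140.80° → -152.80°, shortest Δλ = 66.4° (east) — crosses 180°.
Total crossings: 2.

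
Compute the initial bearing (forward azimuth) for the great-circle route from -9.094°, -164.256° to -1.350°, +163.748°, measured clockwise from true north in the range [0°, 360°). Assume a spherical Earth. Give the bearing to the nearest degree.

282°

Δλ = 163.748 − -164.256 = 328.004°; wrapped into (−180°, 180°]: -31.996°.
θ = atan2( sin Δλ · cos φ₂ , cos φ₁ · sin φ₂ − sin φ₁ · cos φ₂ · cos Δλ )
  = atan2(-0.52971, 0.11074) = -78.192° → normalised to [0°, 360°): 281.808°.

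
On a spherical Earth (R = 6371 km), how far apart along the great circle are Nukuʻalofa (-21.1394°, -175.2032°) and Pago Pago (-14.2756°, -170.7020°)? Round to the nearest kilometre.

900 km

Δλ = -170.7020 − -175.2032 = 4.5012°.
Δφ = -14.2756 − -21.1394 = 6.8638°.
a = sin²(Δφ/2) + cos φ₁ · cos φ₂ · sin²(Δλ/2) = 0.004977.
c = 2·atan2(√a, √(1−a)) = 0.14122 rad → d = 6371·c ≈ 899.71 km.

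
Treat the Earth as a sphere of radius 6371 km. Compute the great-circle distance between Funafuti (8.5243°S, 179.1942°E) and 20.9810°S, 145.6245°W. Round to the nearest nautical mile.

2169 nmi

Δλ = -145.6245 − 179.1942 = -324.8187°; wrapped into (−180°, 180°]: 35.1813°.
Δφ = -20.9810 − -8.5243 = -12.4567°.
a = sin²(Δφ/2) + cos φ₁ · cos φ₂ · sin²(Δλ/2) = 0.096106.
c = 2·atan2(√a, √(1−a)) = 0.63041 rad → d = 6371·c ≈ 4016.33 km ≈ 2168.64 nmi.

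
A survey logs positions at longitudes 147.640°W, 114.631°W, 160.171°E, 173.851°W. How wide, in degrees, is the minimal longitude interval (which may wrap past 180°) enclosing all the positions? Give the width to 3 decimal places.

Sort the longitudes: -173.851°, -147.640°, -114.631°, +160.171°.
Eastward gaps between consecutive values (wrapping around): 26.211°, 33.009°, 274.802°, 25.978°.
Largest gap = 274.802° ⇒ minimal covering band is its complement: 360° − 274.802° = 85.198°.
Band runs from +160.171° eastward to -114.631°, crossing the antimeridian.

85.198°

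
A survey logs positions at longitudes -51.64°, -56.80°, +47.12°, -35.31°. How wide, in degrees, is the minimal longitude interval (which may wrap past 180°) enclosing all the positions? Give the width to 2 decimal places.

Sort the longitudes: -56.80°, -51.64°, -35.31°, +47.12°.
Eastward gaps between consecutive values (wrapping around): 5.16°, 16.33°, 82.43°, 256.08°.
Largest gap = 256.08° ⇒ minimal covering band is its complement: 360° − 256.08° = 103.92°.
Band runs from -56.80° eastward to +47.12°.

103.92°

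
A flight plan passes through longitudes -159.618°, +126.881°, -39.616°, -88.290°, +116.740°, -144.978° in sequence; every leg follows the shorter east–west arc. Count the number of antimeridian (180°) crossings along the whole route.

3

Leg 1: -159.618° → +126.881°, shortest Δλ = -73.501° (west) — crosses 180°.
Leg 2: +126.881° → -39.616°, shortest Δλ = -166.497° (west) — does not cross 180°.
Leg 3: -39.616° → -88.290°, shortest Δλ = -48.674° (west) — does not cross 180°.
Leg 4: -88.290° → +116.740°, shortest Δλ = -154.97° (west) — crosses 180°.
Leg 5: +116.740° → -144.978°, shortest Δλ = 98.282° (east) — crosses 180°.
Total crossings: 3.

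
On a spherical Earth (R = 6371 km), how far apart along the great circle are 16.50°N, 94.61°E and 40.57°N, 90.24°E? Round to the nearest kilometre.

Δλ = 90.24 − 94.61 = -4.37°.
Δφ = 40.57 − 16.50 = 24.07°.
a = sin²(Δφ/2) + cos φ₁ · cos φ₂ · sin²(Δλ/2) = 0.044535.
c = 2·atan2(√a, √(1−a)) = 0.42526 rad → d = 6371·c ≈ 2709.35 km.

2709 km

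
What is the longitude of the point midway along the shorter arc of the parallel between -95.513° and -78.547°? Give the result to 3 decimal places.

Signed shortest Δλ from -95.513° to -78.547° is +16.966°.
Midpoint longitude = -95.513° + (+16.966°)/2 = -95.513° + 8.483° = -87.030°.

-87.030°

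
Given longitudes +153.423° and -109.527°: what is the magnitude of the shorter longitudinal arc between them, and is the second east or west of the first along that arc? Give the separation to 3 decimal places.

Raw difference: -109.527 − 153.423 = -262.95°.
Normalise into (−180°, 180°]: -262.95° + 360° = 97.05°.
Positive ⇒ the second point lies to the east; separation 97.050°.

97.050° east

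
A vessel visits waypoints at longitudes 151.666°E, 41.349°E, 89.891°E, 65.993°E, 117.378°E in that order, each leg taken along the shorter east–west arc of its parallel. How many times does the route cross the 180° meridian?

Leg 1: +151.666° → +41.349°, shortest Δλ = -110.317° (west) — does not cross 180°.
Leg 2: +41.349° → +89.891°, shortest Δλ = 48.542° (east) — does not cross 180°.
Leg 3: +89.891° → +65.993°, shortest Δλ = -23.898° (west) — does not cross 180°.
Leg 4: +65.993° → +117.378°, shortest Δλ = 51.385° (east) — does not cross 180°.
Total crossings: 0.

0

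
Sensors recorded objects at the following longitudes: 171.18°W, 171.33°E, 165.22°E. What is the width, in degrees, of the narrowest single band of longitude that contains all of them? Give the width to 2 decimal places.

23.60°

Sort the longitudes: -171.18°, +165.22°, +171.33°.
Eastward gaps between consecutive values (wrapping around): 336.40°, 6.11°, 17.49°.
Largest gap = 336.40° ⇒ minimal covering band is its complement: 360° − 336.40° = 23.60°.
Band runs from +165.22° eastward to -171.18°, crossing the antimeridian.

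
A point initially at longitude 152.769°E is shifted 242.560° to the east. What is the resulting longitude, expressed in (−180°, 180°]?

Start at +152.769°; shift +242.560° → +395.329°.
+395.329° lies outside (−180°, 180°]; subtract 360° → +35.329°.

35.329°E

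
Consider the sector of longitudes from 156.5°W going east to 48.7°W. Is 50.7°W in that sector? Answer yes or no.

Band width going east from -156.5° to -48.7°: ((-48.7 − -156.5) mod 360) = 107.8°.
Offset of -50.7° east of the west edge: ((-50.7 − -156.5) mod 360) = 105.8°.
105.8° ≤ 107.8° ⇒ inside.

Yes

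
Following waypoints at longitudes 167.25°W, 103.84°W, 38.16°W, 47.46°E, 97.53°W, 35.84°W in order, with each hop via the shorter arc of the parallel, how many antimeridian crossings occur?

0

Leg 1: -167.25° → -103.84°, shortest Δλ = 63.41° (east) — does not cross 180°.
Leg 2: -103.84° → -38.16°, shortest Δλ = 65.68° (east) — does not cross 180°.
Leg 3: -38.16° → +47.46°, shortest Δλ = 85.62° (east) — does not cross 180°.
Leg 4: +47.46° → -97.53°, shortest Δλ = -144.99° (west) — does not cross 180°.
Leg 5: -97.53° → -35.84°, shortest Δλ = 61.69° (east) — does not cross 180°.
Total crossings: 0.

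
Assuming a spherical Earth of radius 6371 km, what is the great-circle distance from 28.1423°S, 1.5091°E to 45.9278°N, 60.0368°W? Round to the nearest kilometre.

Δλ = -60.0368 − 1.5091 = -61.5459°.
Δφ = 45.9278 − -28.1423 = 74.0701°.
a = sin²(Δφ/2) + cos φ₁ · cos φ₂ · sin²(Δλ/2) = 0.523324.
c = 2·atan2(√a, √(1−a)) = 1.61746 rad → d = 6371·c ≈ 10304.84 km.

10305 km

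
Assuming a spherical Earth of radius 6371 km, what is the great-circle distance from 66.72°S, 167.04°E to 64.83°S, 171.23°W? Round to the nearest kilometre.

1008 km

Δλ = -171.23 − 167.04 = -338.27°; wrapped into (−180°, 180°]: 21.73°.
Δφ = -64.83 − -66.72 = 1.89°.
a = sin²(Δφ/2) + cos φ₁ · cos φ₂ · sin²(Δλ/2) = 0.006244.
c = 2·atan2(√a, √(1−a)) = 0.15821 rad → d = 6371·c ≈ 1007.94 km.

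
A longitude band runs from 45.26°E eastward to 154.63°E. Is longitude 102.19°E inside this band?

Band width going east from +45.26° to +154.63°: ((154.63 − 45.26) mod 360) = 109.37°.
Offset of +102.19° east of the west edge: ((102.19 − 45.26) mod 360) = 56.93°.
56.93° ≤ 109.37° ⇒ inside.

Yes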